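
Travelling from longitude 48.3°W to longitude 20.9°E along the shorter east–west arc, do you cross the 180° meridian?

No

Signed shortest Δλ = ((20.9 − -48.3 + 180) mod 360) − 180 = 69.2°.
Going east by 69.2° from -48.3° reaches +20.9° without touching 180°.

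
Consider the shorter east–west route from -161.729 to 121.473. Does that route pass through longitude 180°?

Naïve |121.473 − -161.729| = 283.202° > 180°, so the shorter arc goes the other way round — across 180°.
Signed shortest Δλ = ((121.473 − -161.729 + 180) mod 360) − 180 = -76.798°.
Going west by 76.798° from -161.729° passes through 180° before reaching +121.473°.

Yes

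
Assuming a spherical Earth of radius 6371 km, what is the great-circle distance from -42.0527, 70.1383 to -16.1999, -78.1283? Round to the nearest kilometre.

Δλ = -78.1283 − 70.1383 = -148.2666°.
Δφ = -16.1999 − -42.0527 = 25.8528°.
a = sin²(Δφ/2) + cos φ₁ · cos φ₂ · sin²(Δλ/2) = 0.709789.
c = 2·atan2(√a, √(1−a)) = 2.00378 rad → d = 6371·c ≈ 12766.06 km.

12766 km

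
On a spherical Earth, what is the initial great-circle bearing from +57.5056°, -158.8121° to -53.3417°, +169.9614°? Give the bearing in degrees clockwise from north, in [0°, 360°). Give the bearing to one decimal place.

Δλ = 169.9614 − -158.8121 = 328.7735°; wrapped into (−180°, 180°]: -31.2265°.
θ = atan2( sin Δλ · cos φ₂ , cos φ₁ · sin φ₂ − sin φ₁ · cos φ₂ · cos Δλ )
  = atan2(-0.30952, -0.86158) = -160.239° → normalised to [0°, 360°): 199.761°.

199.8°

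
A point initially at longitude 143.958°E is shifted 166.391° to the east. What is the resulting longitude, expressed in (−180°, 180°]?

Start at +143.958°; shift +166.391° → +310.349°.
+310.349° lies outside (−180°, 180°]; subtract 360° → -49.651°.

49.651°W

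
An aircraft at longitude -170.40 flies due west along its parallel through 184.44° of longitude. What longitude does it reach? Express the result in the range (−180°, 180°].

+5.16°

Start at -170.40°; shift −184.44° → -354.84°.
-354.84° lies outside (−180°, 180°]; add 360° → +5.16°.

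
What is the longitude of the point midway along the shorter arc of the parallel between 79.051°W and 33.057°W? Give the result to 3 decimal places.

56.054°W

Signed shortest Δλ from -79.051° to -33.057° is +45.994°.
Midpoint longitude = -79.051° + (+45.994°)/2 = -79.051° + 22.997° = -56.054°.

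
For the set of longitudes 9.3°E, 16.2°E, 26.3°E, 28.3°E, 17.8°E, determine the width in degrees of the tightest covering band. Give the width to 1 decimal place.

Sort the longitudes: +9.3°, +16.2°, +17.8°, +26.3°, +28.3°.
Eastward gaps between consecutive values (wrapping around): 6.9°, 1.6°, 8.5°, 2.0°, 341.0°.
Largest gap = 341.0° ⇒ minimal covering band is its complement: 360° − 341.0° = 19.0°.
Band runs from +9.3° eastward to +28.3°.

19.0°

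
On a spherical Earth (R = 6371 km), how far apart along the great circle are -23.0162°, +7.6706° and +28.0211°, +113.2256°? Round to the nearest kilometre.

Δλ = 113.2256 − 7.6706 = 105.5550°.
Δφ = 28.0211 − -23.0162 = 51.0373°.
a = sin²(Δφ/2) + cos φ₁ · cos φ₂ · sin²(Δλ/2) = 0.700785.
c = 2·atan2(√a, √(1−a)) = 1.98403 rad → d = 6371·c ≈ 12640.23 km.

12640 km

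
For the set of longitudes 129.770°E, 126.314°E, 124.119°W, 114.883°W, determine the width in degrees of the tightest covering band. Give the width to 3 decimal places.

Sort the longitudes: -124.119°, -114.883°, +126.314°, +129.770°.
Eastward gaps between consecutive values (wrapping around): 9.236°, 241.197°, 3.456°, 106.111°.
Largest gap = 241.197° ⇒ minimal covering band is its complement: 360° − 241.197° = 118.803°.
Band runs from +126.314° eastward to -114.883°, crossing the antimeridian.

118.803°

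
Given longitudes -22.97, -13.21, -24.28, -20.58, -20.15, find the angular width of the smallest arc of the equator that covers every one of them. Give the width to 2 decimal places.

Sort the longitudes: -24.28°, -22.97°, -20.58°, -20.15°, -13.21°.
Eastward gaps between consecutive values (wrapping around): 1.31°, 2.39°, 0.43°, 6.94°, 348.93°.
Largest gap = 348.93° ⇒ minimal covering band is its complement: 360° − 348.93° = 11.07°.
Band runs from -24.28° eastward to -13.21°.

11.07°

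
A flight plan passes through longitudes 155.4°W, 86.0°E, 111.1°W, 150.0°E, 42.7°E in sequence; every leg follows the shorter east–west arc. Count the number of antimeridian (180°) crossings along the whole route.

Leg 1: -155.4° → +86.0°, shortest Δλ = -118.6° (west) — crosses 180°.
Leg 2: +86.0° → -111.1°, shortest Δλ = 162.9° (east) — crosses 180°.
Leg 3: -111.1° → +150.0°, shortest Δλ = -98.9° (west) — crosses 180°.
Leg 4: +150.0° → +42.7°, shortest Δλ = -107.3° (west) — does not cross 180°.
Total crossings: 3.

3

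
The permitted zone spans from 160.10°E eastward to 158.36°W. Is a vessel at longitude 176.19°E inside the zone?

Band width going east from +160.10° to -158.36°: ((-158.36 − 160.10) mod 360) = 41.54°.
Offset of +176.19° east of the west edge: ((176.19 − 160.10) mod 360) = 16.09°.
16.09° ≤ 41.54° ⇒ inside.

Yes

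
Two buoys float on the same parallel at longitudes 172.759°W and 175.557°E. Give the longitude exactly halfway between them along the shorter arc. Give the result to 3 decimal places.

178.601°W

Signed shortest Δλ from -172.759° to +175.557° is -11.684°.
Midpoint longitude = -172.759° + (-11.684°)/2 = -172.759° − 5.842° = -178.601°.
(The naïve average (-172.759 + +175.557)/2 = 1.399° is on the wrong side of the globe.)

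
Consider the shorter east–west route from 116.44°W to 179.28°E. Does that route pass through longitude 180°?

Naïve |179.28 − -116.44| = 295.72° > 180°, so the shorter arc goes the other way round — across 180°.
Signed shortest Δλ = ((179.28 − -116.44 + 180) mod 360) − 180 = -64.28°.
Going west by 64.28° from -116.44° passes through 180° before reaching +179.28°.

Yes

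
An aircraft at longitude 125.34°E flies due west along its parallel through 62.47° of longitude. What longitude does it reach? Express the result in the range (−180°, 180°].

62.87°E

Start at +125.34°; shift −62.47° → +62.87°.
+62.87° already lies in (−180°, 180°].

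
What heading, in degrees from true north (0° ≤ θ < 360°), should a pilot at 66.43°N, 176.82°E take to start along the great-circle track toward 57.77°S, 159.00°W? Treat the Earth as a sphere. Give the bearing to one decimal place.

Δλ = -159.00 − 176.82 = -335.82°; wrapped into (−180°, 180°]: 24.18°.
θ = atan2( sin Δλ · cos φ₂ , cos φ₁ · sin φ₂ − sin φ₁ · cos φ₂ · cos Δλ )
  = atan2(0.21845, -0.78419) = 164.434° → normalised to [0°, 360°): 164.434°.

164.4°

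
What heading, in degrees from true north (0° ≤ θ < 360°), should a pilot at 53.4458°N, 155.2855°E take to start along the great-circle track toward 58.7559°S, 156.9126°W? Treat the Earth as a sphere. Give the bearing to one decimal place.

154.0°

Δλ = -156.9126 − 155.2855 = -312.1981°; wrapped into (−180°, 180°]: 47.8019°.
θ = atan2( sin Δλ · cos φ₂ , cos φ₁ · sin φ₂ − sin φ₁ · cos φ₂ · cos Δλ )
  = atan2(0.38426, -0.78907) = 154.035° → normalised to [0°, 360°): 154.035°.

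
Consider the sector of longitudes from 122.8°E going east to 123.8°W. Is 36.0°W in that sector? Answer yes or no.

Band width going east from +122.8° to -123.8°: ((-123.8 − 122.8) mod 360) = 113.4°.
Offset of -36.0° east of the west edge: ((-36.0 − 122.8) mod 360) = 201.2°.
201.2° > 113.4° ⇒ outside.

No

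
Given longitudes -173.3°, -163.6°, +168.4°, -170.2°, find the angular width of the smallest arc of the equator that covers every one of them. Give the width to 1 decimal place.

Sort the longitudes: -173.3°, -170.2°, -163.6°, +168.4°.
Eastward gaps between consecutive values (wrapping around): 3.1°, 6.6°, 332.0°, 18.3°.
Largest gap = 332.0° ⇒ minimal covering band is its complement: 360° − 332.0° = 28.0°.
Band runs from +168.4° eastward to -163.6°, crossing the antimeridian.

28.0°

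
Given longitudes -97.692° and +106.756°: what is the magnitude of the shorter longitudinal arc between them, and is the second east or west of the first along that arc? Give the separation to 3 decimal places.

155.552° west

Raw difference: 106.756 − -97.692 = 204.448°.
Normalise into (−180°, 180°]: 204.448° − 360° = -155.552°.
Negative ⇒ the second point lies to the west; separation 155.552°.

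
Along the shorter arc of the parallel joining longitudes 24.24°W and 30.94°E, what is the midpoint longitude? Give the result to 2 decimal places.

Signed shortest Δλ from -24.24° to +30.94° is +55.18°.
Midpoint longitude = -24.24° + (+55.18°)/2 = -24.24° + 27.59° = +3.35°.

3.35°E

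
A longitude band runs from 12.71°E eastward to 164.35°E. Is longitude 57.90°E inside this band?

Yes

Band width going east from +12.71° to +164.35°: ((164.35 − 12.71) mod 360) = 151.64°.
Offset of +57.90° east of the west edge: ((57.90 − 12.71) mod 360) = 45.19°.
45.19° ≤ 151.64° ⇒ inside.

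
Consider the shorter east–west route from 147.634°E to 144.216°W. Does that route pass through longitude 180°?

Yes

Naïve |-144.216 − 147.634| = 291.85° > 180°, so the shorter arc goes the other way round — across 180°.
Signed shortest Δλ = ((-144.216 − 147.634 + 180) mod 360) − 180 = 68.15°.
Going east by 68.15° from +147.634° passes through 180° before reaching -144.216°.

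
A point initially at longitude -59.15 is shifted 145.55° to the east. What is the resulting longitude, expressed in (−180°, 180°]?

+86.40°

Start at -59.15°; shift +145.55° → +86.40°.
+86.40° already lies in (−180°, 180°].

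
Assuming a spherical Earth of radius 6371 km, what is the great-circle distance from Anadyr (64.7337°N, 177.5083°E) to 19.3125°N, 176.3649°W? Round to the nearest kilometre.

5071 km

Δλ = -176.3649 − 177.5083 = -353.8732°; wrapped into (−180°, 180°]: 6.1268°.
Δφ = 19.3125 − 64.7337 = -45.4212°.
a = sin²(Δφ/2) + cos φ₁ · cos φ₂ · sin²(Δλ/2) = 0.150206.
c = 2·atan2(√a, √(1−a)) = 0.79597 rad → d = 6371·c ≈ 5071.15 km.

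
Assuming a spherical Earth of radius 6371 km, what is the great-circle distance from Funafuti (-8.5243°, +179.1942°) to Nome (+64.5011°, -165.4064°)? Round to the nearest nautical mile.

4439 nmi

Δλ = -165.4064 − 179.1942 = -344.6006°; wrapped into (−180°, 180°]: 15.3994°.
Δφ = 64.5011 − -8.5243 = 73.0254°.
a = sin²(Δφ/2) + cos φ₁ · cos φ₂ · sin²(Δλ/2) = 0.361669.
c = 2·atan2(√a, √(1−a)) = 1.29048 rad → d = 6371·c ≈ 8221.63 km ≈ 4439.32 nmi.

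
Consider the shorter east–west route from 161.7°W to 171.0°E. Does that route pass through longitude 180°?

Naïve |171.0 − -161.7| = 332.7° > 180°, so the shorter arc goes the other way round — across 180°.
Signed shortest Δλ = ((171.0 − -161.7 + 180) mod 360) − 180 = -27.3°.
Going west by 27.3° from -161.7° passes through 180° before reaching +171.0°.

Yes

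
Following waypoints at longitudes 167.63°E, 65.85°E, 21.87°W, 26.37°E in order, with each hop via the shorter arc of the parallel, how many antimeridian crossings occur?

0

Leg 1: +167.63° → +65.85°, shortest Δλ = -101.78° (west) — does not cross 180°.
Leg 2: +65.85° → -21.87°, shortest Δλ = -87.72° (west) — does not cross 180°.
Leg 3: -21.87° → +26.37°, shortest Δλ = 48.24° (east) — does not cross 180°.
Total crossings: 0.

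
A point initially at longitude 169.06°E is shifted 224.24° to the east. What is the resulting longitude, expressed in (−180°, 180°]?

Start at +169.06°; shift +224.24° → +393.30°.
+393.30° lies outside (−180°, 180°]; subtract 360° → +33.30°.

33.30°E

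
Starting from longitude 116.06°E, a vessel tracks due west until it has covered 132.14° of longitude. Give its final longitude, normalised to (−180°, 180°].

16.08°W

Start at +116.06°; shift −132.14° → -16.08°.
-16.08° already lies in (−180°, 180°].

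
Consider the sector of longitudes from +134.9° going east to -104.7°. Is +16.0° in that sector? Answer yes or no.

No

Band width going east from +134.9° to -104.7°: ((-104.7 − 134.9) mod 360) = 120.4°.
Offset of +16.0° east of the west edge: ((16.0 − 134.9) mod 360) = 241.1°.
241.1° > 120.4° ⇒ outside.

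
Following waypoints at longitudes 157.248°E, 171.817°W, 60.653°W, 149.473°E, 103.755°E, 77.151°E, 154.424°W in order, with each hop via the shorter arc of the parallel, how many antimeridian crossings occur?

Leg 1: +157.248° → -171.817°, shortest Δλ = 30.935° (east) — crosses 180°.
Leg 2: -171.817° → -60.653°, shortest Δλ = 111.164° (east) — does not cross 180°.
Leg 3: -60.653° → +149.473°, shortest Δλ = -149.874° (west) — crosses 180°.
Leg 4: +149.473° → +103.755°, shortest Δλ = -45.718° (west) — does not cross 180°.
Leg 5: +103.755° → +77.151°, shortest Δλ = -26.604° (west) — does not cross 180°.
Leg 6: +77.151° → -154.424°, shortest Δλ = 128.425° (east) — crosses 180°.
Total crossings: 3.

3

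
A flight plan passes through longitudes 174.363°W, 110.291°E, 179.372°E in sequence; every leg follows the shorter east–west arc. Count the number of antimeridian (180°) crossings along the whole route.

1

Leg 1: -174.363° → +110.291°, shortest Δλ = -75.346° (west) — crosses 180°.
Leg 2: +110.291° → +179.372°, shortest Δλ = 69.081° (east) — does not cross 180°.
Total crossings: 1.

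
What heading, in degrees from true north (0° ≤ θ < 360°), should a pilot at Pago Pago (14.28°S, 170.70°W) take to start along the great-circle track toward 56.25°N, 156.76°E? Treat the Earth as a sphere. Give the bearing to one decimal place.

342.0°

Δλ = 156.76 − -170.70 = 327.46°; wrapped into (−180°, 180°]: -32.54°.
θ = atan2( sin Δλ · cos φ₂ , cos φ₁ · sin φ₂ − sin φ₁ · cos φ₂ · cos Δλ )
  = atan2(-0.29883, 0.92130) = -17.971° → normalised to [0°, 360°): 342.029°.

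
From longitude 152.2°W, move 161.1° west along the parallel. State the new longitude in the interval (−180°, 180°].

46.7°E

Start at -152.2°; shift −161.1° → -313.3°.
-313.3° lies outside (−180°, 180°]; add 360° → +46.7°.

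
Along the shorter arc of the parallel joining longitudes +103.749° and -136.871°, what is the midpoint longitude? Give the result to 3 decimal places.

Signed shortest Δλ from +103.749° to -136.871° is +119.380°.
Midpoint longitude = +103.749° + (+119.380°)/2 = +103.749° + 59.690° = +163.439°.
(The naïve average (+103.749 + -136.871)/2 = -16.561° is on the wrong side of the globe.)

+163.439°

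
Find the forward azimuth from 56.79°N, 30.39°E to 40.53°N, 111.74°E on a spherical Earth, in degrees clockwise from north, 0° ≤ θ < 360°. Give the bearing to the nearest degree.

Δλ = 111.74 − 30.39 = 81.35°.
θ = atan2( sin Δλ · cos φ₂ , cos φ₁ · sin φ₂ − sin φ₁ · cos φ₂ · cos Δλ )
  = atan2(0.75142, 0.26029) = 70.894° → normalised to [0°, 360°): 70.894°.

71°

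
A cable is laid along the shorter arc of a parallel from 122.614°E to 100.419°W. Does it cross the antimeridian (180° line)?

Naïve |-100.419 − 122.614| = 223.033° > 180°, so the shorter arc goes the other way round — across 180°.
Signed shortest Δλ = ((-100.419 − 122.614 + 180) mod 360) − 180 = 136.967°.
Going east by 136.967° from +122.614° passes through 180° before reaching -100.419°.

Yes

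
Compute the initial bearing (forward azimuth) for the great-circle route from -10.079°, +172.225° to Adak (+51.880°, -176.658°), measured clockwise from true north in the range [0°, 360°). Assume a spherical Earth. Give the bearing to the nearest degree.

Δλ = -176.658 − 172.225 = -348.883°; wrapped into (−180°, 180°]: 11.117°.
θ = atan2( sin Δλ · cos φ₂ , cos φ₁ · sin φ₂ − sin φ₁ · cos φ₂ · cos Δλ )
  = atan2(0.11903, 0.88058) = 7.698° → normalised to [0°, 360°): 7.698°.

8°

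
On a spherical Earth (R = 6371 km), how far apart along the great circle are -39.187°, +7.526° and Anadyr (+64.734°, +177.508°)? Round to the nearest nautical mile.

9234 nmi

Δλ = 177.508 − 7.526 = 169.982°.
Δφ = 64.734 − -39.187 = 103.921°.
a = sin²(Δφ/2) + cos φ₁ · cos φ₂ · sin²(Δλ/2) = 0.948594.
c = 2·atan2(√a, √(1−a)) = 2.68416 rad → d = 6371·c ≈ 17100.76 km ≈ 9233.67 nmi.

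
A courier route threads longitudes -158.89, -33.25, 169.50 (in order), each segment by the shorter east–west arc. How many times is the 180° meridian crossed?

1

Leg 1: -158.89° → -33.25°, shortest Δλ = 125.64° (east) — does not cross 180°.
Leg 2: -33.25° → +169.50°, shortest Δλ = -157.25° (west) — crosses 180°.
Total crossings: 1.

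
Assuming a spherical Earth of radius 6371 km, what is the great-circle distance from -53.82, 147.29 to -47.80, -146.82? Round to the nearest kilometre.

Δλ = -146.82 − 147.29 = -294.11°; wrapped into (−180°, 180°]: 65.89°.
Δφ = -47.80 − -53.82 = 6.02°.
a = sin²(Δφ/2) + cos φ₁ · cos φ₂ · sin²(Δλ/2) = 0.120034.
c = 2·atan2(√a, √(1−a)) = 0.70759 rad → d = 6371·c ≈ 4508.04 km.

4508 km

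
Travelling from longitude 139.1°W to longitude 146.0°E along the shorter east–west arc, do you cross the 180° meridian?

Naïve |146.0 − -139.1| = 285.1° > 180°, so the shorter arc goes the other way round — across 180°.
Signed shortest Δλ = ((146.0 − -139.1 + 180) mod 360) − 180 = -74.9°.
Going west by 74.9° from -139.1° passes through 180° before reaching +146.0°.

Yes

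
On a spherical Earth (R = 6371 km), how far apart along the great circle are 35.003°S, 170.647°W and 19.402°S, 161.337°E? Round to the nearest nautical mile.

1755 nmi

Δλ = 161.337 − -170.647 = 331.984°; wrapped into (−180°, 180°]: -28.016°.
Δφ = -19.402 − -35.003 = 15.601°.
a = sin²(Δφ/2) + cos φ₁ · cos φ₂ · sin²(Δλ/2) = 0.063689.
c = 2·atan2(√a, √(1−a)) = 0.51025 rad → d = 6371·c ≈ 3250.82 km ≈ 1755.30 nmi.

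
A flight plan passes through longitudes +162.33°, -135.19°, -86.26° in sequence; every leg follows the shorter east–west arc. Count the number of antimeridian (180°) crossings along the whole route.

Leg 1: +162.33° → -135.19°, shortest Δλ = 62.48° (east) — crosses 180°.
Leg 2: -135.19° → -86.26°, shortest Δλ = 48.93° (east) — does not cross 180°.
Total crossings: 1.

1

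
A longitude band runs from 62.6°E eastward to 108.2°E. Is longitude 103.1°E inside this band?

Band width going east from +62.6° to +108.2°: ((108.2 − 62.6) mod 360) = 45.6°.
Offset of +103.1° east of the west edge: ((103.1 − 62.6) mod 360) = 40.5°.
40.5° ≤ 45.6° ⇒ inside.

Yes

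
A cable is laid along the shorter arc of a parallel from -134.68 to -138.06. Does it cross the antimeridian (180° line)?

No

Signed shortest Δλ = ((-138.06 − -134.68 + 180) mod 360) − 180 = -3.38°.
Going west by 3.38° from -134.68° reaches -138.06° without touching 180°.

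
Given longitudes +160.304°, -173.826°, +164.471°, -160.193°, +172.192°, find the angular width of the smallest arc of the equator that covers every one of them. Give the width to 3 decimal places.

Sort the longitudes: -173.826°, -160.193°, +160.304°, +164.471°, +172.192°.
Eastward gaps between consecutive values (wrapping around): 13.633°, 320.497°, 4.167°, 7.721°, 13.982°.
Largest gap = 320.497° ⇒ minimal covering band is its complement: 360° − 320.497° = 39.503°.
Band runs from +160.304° eastward to -160.193°, crossing the antimeridian.

39.503°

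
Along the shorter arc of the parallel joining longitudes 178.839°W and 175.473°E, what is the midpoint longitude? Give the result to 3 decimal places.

Signed shortest Δλ from -178.839° to +175.473° is -5.688°.
Midpoint longitude = -178.839° + (-5.688°)/2 = -178.839° − 2.844° = -181.683°.
Normalise into (−180°, 180°]: +178.317°.
(The naïve average (-178.839 + +175.473)/2 = -1.683° is on the wrong side of the globe.)

178.317°E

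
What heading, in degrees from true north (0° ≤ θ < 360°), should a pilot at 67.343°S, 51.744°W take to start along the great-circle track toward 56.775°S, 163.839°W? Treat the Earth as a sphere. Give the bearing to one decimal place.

Δλ = -163.839 − -51.744 = -112.095°.
θ = atan2( sin Δλ · cos φ₂ , cos φ₁ · sin φ₂ − sin φ₁ · cos φ₂ · cos Δλ )
  = atan2(-0.50769, -0.51244) = -135.267° → normalised to [0°, 360°): 224.733°.

224.7°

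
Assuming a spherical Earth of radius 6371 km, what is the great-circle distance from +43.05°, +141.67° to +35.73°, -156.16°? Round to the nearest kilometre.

Δλ = -156.16 − 141.67 = -297.83°; wrapped into (−180°, 180°]: 62.17°.
Δφ = 35.73 − 43.05 = -7.32°.
a = sin²(Δφ/2) + cos φ₁ · cos φ₂ · sin²(Δλ/2) = 0.162211.
c = 2·atan2(√a, √(1−a)) = 0.82905 rad → d = 6371·c ≈ 5281.86 km.

5282 km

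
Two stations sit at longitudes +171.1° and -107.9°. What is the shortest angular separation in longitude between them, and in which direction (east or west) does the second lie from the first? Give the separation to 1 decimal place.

81.0° east

Raw difference: -107.9 − 171.1 = -279.0°.
Normalise into (−180°, 180°]: -279.0° + 360° = 81.0°.
Positive ⇒ the second point lies to the east; separation 81.0°.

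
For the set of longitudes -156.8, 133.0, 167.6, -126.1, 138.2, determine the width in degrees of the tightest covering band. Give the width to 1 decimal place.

Sort the longitudes: -156.8°, -126.1°, +133.0°, +138.2°, +167.6°.
Eastward gaps between consecutive values (wrapping around): 30.7°, 259.1°, 5.2°, 29.4°, 35.6°.
Largest gap = 259.1° ⇒ minimal covering band is its complement: 360° − 259.1° = 100.9°.
Band runs from +133.0° eastward to -126.1°, crossing the antimeridian.

100.9°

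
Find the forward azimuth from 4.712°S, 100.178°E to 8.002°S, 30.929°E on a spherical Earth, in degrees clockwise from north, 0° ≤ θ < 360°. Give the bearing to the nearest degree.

263°

Δλ = 30.929 − 100.178 = -69.249°.
θ = atan2( sin Δλ · cos φ₂ , cos φ₁ · sin φ₂ − sin φ₁ · cos φ₂ · cos Δλ )
  = atan2(-0.92602, -0.10992) = -96.769° → normalised to [0°, 360°): 263.231°.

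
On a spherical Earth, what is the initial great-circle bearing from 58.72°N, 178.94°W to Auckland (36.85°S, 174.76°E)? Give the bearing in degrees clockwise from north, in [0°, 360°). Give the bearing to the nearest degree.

Δλ = 174.76 − -178.94 = 353.70°; wrapped into (−180°, 180°]: -6.30°.
θ = atan2( sin Δλ · cos φ₂ , cos φ₁ · sin φ₂ − sin φ₁ · cos φ₂ · cos Δλ )
  = atan2(-0.08781, -0.99115) = -174.937° → normalised to [0°, 360°): 185.063°.

185°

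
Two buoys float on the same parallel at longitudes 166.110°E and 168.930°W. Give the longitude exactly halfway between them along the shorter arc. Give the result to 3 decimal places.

178.590°E

Signed shortest Δλ from +166.110° to -168.930° is +24.960°.
Midpoint longitude = +166.110° + (+24.960°)/2 = +166.110° + 12.480° = +178.590°.
(The naïve average (+166.110 + -168.930)/2 = -1.41° is on the wrong side of the globe.)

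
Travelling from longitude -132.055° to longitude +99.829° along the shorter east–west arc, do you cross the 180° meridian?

Naïve |99.829 − -132.055| = 231.884° > 180°, so the shorter arc goes the other way round — across 180°.
Signed shortest Δλ = ((99.829 − -132.055 + 180) mod 360) − 180 = -128.116°.
Going west by 128.116° from -132.055° passes through 180° before reaching +99.829°.

Yes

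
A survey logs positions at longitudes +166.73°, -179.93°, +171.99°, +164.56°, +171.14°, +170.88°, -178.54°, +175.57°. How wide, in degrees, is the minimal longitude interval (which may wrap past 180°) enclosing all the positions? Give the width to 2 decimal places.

Sort the longitudes: -179.93°, -178.54°, +164.56°, +166.73°, +170.88°, +171.14°, +171.99°, +175.57°.
Eastward gaps between consecutive values (wrapping around): 1.39°, 343.10°, 2.17°, 4.15°, 0.26°, 0.85°, 3.58°, 4.50°.
Largest gap = 343.10° ⇒ minimal covering band is its complement: 360° − 343.10° = 16.90°.
Band runs from +164.56° eastward to -178.54°, crossing the antimeridian.

16.90°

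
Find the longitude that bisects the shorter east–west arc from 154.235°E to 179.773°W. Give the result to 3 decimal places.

Signed shortest Δλ from +154.235° to -179.773° is +25.992°.
Midpoint longitude = +154.235° + (+25.992°)/2 = +154.235° + 12.996° = +167.231°.
(The naïve average (+154.235 + -179.773)/2 = -12.769° is on the wrong side of the globe.)

167.231°E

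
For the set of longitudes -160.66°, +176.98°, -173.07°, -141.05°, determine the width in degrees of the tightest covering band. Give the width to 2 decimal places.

Sort the longitudes: -173.07°, -160.66°, -141.05°, +176.98°.
Eastward gaps between consecutive values (wrapping around): 12.41°, 19.61°, 318.03°, 9.95°.
Largest gap = 318.03° ⇒ minimal covering band is its complement: 360° − 318.03° = 41.97°.
Band runs from +176.98° eastward to -141.05°, crossing the antimeridian.

41.97°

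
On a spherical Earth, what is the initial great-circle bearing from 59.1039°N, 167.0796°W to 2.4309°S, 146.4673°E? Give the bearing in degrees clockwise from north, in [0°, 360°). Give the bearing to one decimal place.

229.8°

Δλ = 146.4673 − -167.0796 = 313.5469°; wrapped into (−180°, 180°]: -46.4531°.
θ = atan2( sin Δλ · cos φ₂ , cos φ₁ · sin φ₂ − sin φ₁ · cos φ₂ · cos Δλ )
  = atan2(-0.72416, -0.61243) = -130.222° → normalised to [0°, 360°): 229.778°.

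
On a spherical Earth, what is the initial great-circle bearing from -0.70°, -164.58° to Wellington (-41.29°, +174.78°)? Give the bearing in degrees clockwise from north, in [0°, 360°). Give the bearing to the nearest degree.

202°

Δλ = 174.78 − -164.58 = 339.36°; wrapped into (−180°, 180°]: -20.64°.
θ = atan2( sin Δλ · cos φ₂ , cos φ₁ · sin φ₂ − sin φ₁ · cos φ₂ · cos Δλ )
  = atan2(-0.26486, -0.65123) = -157.868° → normalised to [0°, 360°): 202.132°.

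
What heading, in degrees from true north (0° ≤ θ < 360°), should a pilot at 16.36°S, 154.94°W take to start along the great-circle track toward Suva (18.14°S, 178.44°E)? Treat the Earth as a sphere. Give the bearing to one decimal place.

262.1°

Δλ = 178.44 − -154.94 = 333.38°; wrapped into (−180°, 180°]: -26.62°.
θ = atan2( sin Δλ · cos φ₂ , cos φ₁ · sin φ₂ − sin φ₁ · cos φ₂ · cos Δλ )
  = atan2(-0.42580, -0.05944) = -97.946° → normalised to [0°, 360°): 262.054°.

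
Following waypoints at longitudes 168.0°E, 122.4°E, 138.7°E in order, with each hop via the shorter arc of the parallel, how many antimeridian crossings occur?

0

Leg 1: +168.0° → +122.4°, shortest Δλ = -45.6° (west) — does not cross 180°.
Leg 2: +122.4° → +138.7°, shortest Δλ = 16.3° (east) — does not cross 180°.
Total crossings: 0.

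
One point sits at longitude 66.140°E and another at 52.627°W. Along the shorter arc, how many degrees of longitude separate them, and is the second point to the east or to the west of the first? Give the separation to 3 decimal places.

Raw difference: -52.627 − 66.140 = -118.767°.
Normalise into (−180°, 180°]: -118.767° stays -118.767°.
Negative ⇒ the second point lies to the west; separation 118.767°.

118.767° west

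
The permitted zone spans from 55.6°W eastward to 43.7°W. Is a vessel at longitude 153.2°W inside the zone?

Band width going east from -55.6° to -43.7°: ((-43.7 − -55.6) mod 360) = 11.9°.
Offset of -153.2° east of the west edge: ((-153.2 − -55.6) mod 360) = 262.4°.
262.4° > 11.9° ⇒ outside.

No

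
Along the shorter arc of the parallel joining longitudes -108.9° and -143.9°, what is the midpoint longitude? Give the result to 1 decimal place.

Signed shortest Δλ from -108.9° to -143.9° is -35.0°.
Midpoint longitude = -108.9° + (-35.0°)/2 = -108.9° − 17.5° = -126.4°.

-126.4°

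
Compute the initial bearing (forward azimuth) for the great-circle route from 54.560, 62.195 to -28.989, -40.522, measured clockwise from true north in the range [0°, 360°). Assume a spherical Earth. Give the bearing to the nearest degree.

262°

Δλ = -40.522 − 62.195 = -102.717°.
θ = atan2( sin Δλ · cos φ₂ , cos φ₁ · sin φ₂ − sin φ₁ · cos φ₂ · cos Δλ )
  = atan2(-0.85326, -0.12414) = -98.278° → normalised to [0°, 360°): 261.722°.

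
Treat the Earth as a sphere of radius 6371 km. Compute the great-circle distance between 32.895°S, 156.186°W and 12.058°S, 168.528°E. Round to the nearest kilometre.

4269 km

Δλ = 168.528 − -156.186 = 324.714°; wrapped into (−180°, 180°]: -35.286°.
Δφ = -12.058 − -32.895 = 20.837°.
a = sin²(Δφ/2) + cos φ₁ · cos φ₂ · sin²(Δλ/2) = 0.108132.
c = 2·atan2(√a, √(1−a)) = 0.67014 rad → d = 6371·c ≈ 4269.46 km.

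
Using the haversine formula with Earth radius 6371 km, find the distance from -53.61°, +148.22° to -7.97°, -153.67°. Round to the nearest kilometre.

7232 km

Δλ = -153.67 − 148.22 = -301.89°; wrapped into (−180°, 180°]: 58.11°.
Δφ = -7.97 − -53.61 = 45.64°.
a = sin²(Δφ/2) + cos φ₁ · cos φ₂ · sin²(Δλ/2) = 0.288994.
c = 2·atan2(√a, √(1−a)) = 1.13513 rad → d = 6371·c ≈ 7231.93 km.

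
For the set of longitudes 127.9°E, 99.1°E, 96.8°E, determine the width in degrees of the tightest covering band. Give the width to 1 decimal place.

Sort the longitudes: +96.8°, +99.1°, +127.9°.
Eastward gaps between consecutive values (wrapping around): 2.3°, 28.8°, 328.9°.
Largest gap = 328.9° ⇒ minimal covering band is its complement: 360° − 328.9° = 31.1°.
Band runs from +96.8° eastward to +127.9°.

31.1°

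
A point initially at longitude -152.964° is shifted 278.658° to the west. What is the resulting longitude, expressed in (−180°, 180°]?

Start at -152.964°; shift −278.658° → -431.622°.
-431.622° lies outside (−180°, 180°]; add 360° → -71.622°.

-71.622°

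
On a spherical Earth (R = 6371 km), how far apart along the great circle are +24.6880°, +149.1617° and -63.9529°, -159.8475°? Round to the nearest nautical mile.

5832 nmi

Δλ = -159.8475 − 149.1617 = -309.0092°; wrapped into (−180°, 180°]: 50.9908°.
Δφ = -63.9529 − 24.6880 = -88.6409°.
a = sin²(Δφ/2) + cos φ₁ · cos φ₂ · sin²(Δλ/2) = 0.562061.
c = 2·atan2(√a, √(1−a)) = 1.69524 rad → d = 6371·c ≈ 10800.38 km ≈ 5831.74 nmi.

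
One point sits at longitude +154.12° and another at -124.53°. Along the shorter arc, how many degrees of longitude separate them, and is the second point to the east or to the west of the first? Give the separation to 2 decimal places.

Raw difference: -124.53 − 154.12 = -278.65°.
Normalise into (−180°, 180°]: -278.65° + 360° = 81.35°.
Positive ⇒ the second point lies to the east; separation 81.35°.

81.35° east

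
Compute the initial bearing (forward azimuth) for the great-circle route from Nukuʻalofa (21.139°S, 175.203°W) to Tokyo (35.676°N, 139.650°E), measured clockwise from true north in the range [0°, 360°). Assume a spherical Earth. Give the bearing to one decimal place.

322.5°

Δλ = 139.650 − -175.203 = 314.853°; wrapped into (−180°, 180°]: -45.147°.
θ = atan2( sin Δλ · cos φ₂ , cos φ₁ · sin φ₂ − sin φ₁ · cos φ₂ · cos Δλ )
  = atan2(-0.57587, 0.75057) = -37.497° → normalised to [0°, 360°): 322.503°.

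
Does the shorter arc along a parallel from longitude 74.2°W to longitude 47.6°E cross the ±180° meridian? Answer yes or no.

Signed shortest Δλ = ((47.6 − -74.2 + 180) mod 360) − 180 = 121.8°.
Going east by 121.8° from -74.2° reaches +47.6° without touching 180°.

No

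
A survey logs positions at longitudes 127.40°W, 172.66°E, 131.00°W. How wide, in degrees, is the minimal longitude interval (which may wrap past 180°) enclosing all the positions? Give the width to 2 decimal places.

Sort the longitudes: -131.00°, -127.40°, +172.66°.
Eastward gaps between consecutive values (wrapping around): 3.60°, 300.06°, 56.34°.
Largest gap = 300.06° ⇒ minimal covering band is its complement: 360° − 300.06° = 59.94°.
Band runs from +172.66° eastward to -127.40°, crossing the antimeridian.

59.94°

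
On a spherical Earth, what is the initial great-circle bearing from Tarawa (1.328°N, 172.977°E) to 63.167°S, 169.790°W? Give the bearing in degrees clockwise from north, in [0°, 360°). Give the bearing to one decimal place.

Δλ = -169.790 − 172.977 = -342.767°; wrapped into (−180°, 180°]: 17.233°.
θ = atan2( sin Δλ · cos φ₂ , cos φ₁ · sin φ₂ − sin φ₁ · cos φ₂ · cos Δλ )
  = atan2(0.13373, -0.90208) = 171.568° → normalised to [0°, 360°): 171.568°.

171.6°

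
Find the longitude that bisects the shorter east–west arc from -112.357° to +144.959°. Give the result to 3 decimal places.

-163.699°

Signed shortest Δλ from -112.357° to +144.959° is -102.684°.
Midpoint longitude = -112.357° + (-102.684°)/2 = -112.357° − 51.342° = -163.699°.
(The naïve average (-112.357 + +144.959)/2 = 16.301° is on the wrong side of the globe.)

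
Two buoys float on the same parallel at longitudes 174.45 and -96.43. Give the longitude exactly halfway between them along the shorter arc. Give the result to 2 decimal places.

Signed shortest Δλ from +174.45° to -96.43° is +89.12°.
Midpoint longitude = +174.45° + (+89.12°)/2 = +174.45° + 44.56° = +219.01°.
Normalise into (−180°, 180°]: -140.99°.
(The naïve average (+174.45 + -96.43)/2 = 39.01° is on the wrong side of the globe.)

-140.99°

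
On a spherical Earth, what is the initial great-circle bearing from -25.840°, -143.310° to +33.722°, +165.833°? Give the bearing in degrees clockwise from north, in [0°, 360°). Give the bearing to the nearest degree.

318°

Δλ = 165.833 − -143.310 = 309.143°; wrapped into (−180°, 180°]: -50.857°.
θ = atan2( sin Δλ · cos φ₂ , cos φ₁ · sin φ₂ − sin φ₁ · cos φ₂ · cos Δλ )
  = atan2(-0.64508, 0.72850) = -41.524° → normalised to [0°, 360°): 318.476°.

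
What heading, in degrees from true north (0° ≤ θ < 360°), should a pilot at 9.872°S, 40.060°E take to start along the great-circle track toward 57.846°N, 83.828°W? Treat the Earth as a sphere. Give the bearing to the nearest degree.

331°

Δλ = -83.828 − 40.060 = -123.888°.
θ = atan2( sin Δλ · cos φ₂ , cos φ₁ · sin φ₂ − sin φ₁ · cos φ₂ · cos Δλ )
  = atan2(-0.44179, 0.78321) = -29.426° → normalised to [0°, 360°): 330.574°.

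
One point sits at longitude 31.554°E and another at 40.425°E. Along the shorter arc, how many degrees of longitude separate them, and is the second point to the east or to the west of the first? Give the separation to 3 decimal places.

8.871° east

Raw difference: 40.425 − 31.554 = 8.871°.
Normalise into (−180°, 180°]: 8.871° stays 8.871°.
Positive ⇒ the second point lies to the east; separation 8.871°.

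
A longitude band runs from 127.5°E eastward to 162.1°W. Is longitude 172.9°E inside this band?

Yes

Band width going east from +127.5° to -162.1°: ((-162.1 − 127.5) mod 360) = 70.4°.
Offset of +172.9° east of the west edge: ((172.9 − 127.5) mod 360) = 45.4°.
45.4° ≤ 70.4° ⇒ inside.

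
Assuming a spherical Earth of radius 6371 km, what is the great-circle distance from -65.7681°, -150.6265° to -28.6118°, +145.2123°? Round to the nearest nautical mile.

Δλ = 145.2123 − -150.6265 = 295.8388°; wrapped into (−180°, 180°]: -64.1612°.
Δφ = -28.6118 − -65.7681 = 37.1563°.
a = sin²(Δφ/2) + cos φ₁ · cos φ₂ · sin²(Δλ/2) = 0.203141.
c = 2·atan2(√a, √(1−a)) = 0.93512 rad → d = 6371·c ≈ 5957.68 km ≈ 3216.89 nmi.

3217 nmi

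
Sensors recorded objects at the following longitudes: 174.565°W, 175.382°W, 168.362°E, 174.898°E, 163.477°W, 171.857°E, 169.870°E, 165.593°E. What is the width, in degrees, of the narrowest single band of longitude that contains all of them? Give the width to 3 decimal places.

Sort the longitudes: -175.382°, -174.565°, -163.477°, +165.593°, +168.362°, +169.870°, +171.857°, +174.898°.
Eastward gaps between consecutive values (wrapping around): 0.817°, 11.088°, 329.070°, 2.769°, 1.508°, 1.987°, 3.041°, 9.720°.
Largest gap = 329.070° ⇒ minimal covering band is its complement: 360° − 329.070° = 30.930°.
Band runs from +165.593° eastward to -163.477°, crossing the antimeridian.

30.930°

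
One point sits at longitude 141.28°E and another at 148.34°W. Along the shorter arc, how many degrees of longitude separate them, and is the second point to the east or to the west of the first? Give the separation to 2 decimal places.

Raw difference: -148.34 − 141.28 = -289.62°.
Normalise into (−180°, 180°]: -289.62° + 360° = 70.38°.
Positive ⇒ the second point lies to the east; separation 70.38°.

70.38° east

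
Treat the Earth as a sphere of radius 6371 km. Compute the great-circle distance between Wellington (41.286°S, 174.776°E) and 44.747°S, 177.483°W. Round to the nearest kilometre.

Δλ = -177.483 − 174.776 = -352.259°; wrapped into (−180°, 180°]: 7.741°.
Δφ = -44.747 − -41.286 = -3.461°.
a = sin²(Δφ/2) + cos φ₁ · cos φ₂ · sin²(Δλ/2) = 0.003344.
c = 2·atan2(√a, √(1−a)) = 0.11571 rad → d = 6371·c ≈ 737.21 km.

737 km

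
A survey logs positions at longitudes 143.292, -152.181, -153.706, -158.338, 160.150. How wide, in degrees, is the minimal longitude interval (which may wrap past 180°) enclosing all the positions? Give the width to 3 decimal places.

64.527°

Sort the longitudes: -158.338°, -153.706°, -152.181°, +143.292°, +160.150°.
Eastward gaps between consecutive values (wrapping around): 4.632°, 1.525°, 295.473°, 16.858°, 41.512°.
Largest gap = 295.473° ⇒ minimal covering band is its complement: 360° − 295.473° = 64.527°.
Band runs from +143.292° eastward to -152.181°, crossing the antimeridian.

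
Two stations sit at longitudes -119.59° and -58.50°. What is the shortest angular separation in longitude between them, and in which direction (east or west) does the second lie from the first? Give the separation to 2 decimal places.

61.09° east

Raw difference: -58.50 − -119.59 = 61.09°.
Normalise into (−180°, 180°]: 61.09° stays 61.09°.
Positive ⇒ the second point lies to the east; separation 61.09°.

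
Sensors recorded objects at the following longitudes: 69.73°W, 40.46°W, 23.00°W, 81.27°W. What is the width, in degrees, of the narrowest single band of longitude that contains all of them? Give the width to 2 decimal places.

Sort the longitudes: -81.27°, -69.73°, -40.46°, -23.00°.
Eastward gaps between consecutive values (wrapping around): 11.54°, 29.27°, 17.46°, 301.73°.
Largest gap = 301.73° ⇒ minimal covering band is its complement: 360° − 301.73° = 58.27°.
Band runs from -81.27° eastward to -23.00°.

58.27°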